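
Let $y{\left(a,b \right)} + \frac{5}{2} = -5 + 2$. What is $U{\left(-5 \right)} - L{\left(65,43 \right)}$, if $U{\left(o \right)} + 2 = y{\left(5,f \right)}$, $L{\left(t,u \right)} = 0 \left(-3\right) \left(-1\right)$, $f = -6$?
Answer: $- \frac{15}{2} \approx -7.5$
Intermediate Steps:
$L{\left(t,u \right)} = 0$ ($L{\left(t,u \right)} = 0 \left(-1\right) = 0$)
$y{\left(a,b \right)} = - \frac{11}{2}$ ($y{\left(a,b \right)} = - \frac{5}{2} + \left(-5 + 2\right) = - \frac{5}{2} - 3 = - \frac{11}{2}$)
$U{\left(o \right)} = - \frac{15}{2}$ ($U{\left(o \right)} = -2 - \frac{11}{2} = - \frac{15}{2}$)
$U{\left(-5 \right)} - L{\left(65,43 \right)} = - \frac{15}{2} - 0 = - \frac{15}{2} + 0 = - \frac{15}{2}$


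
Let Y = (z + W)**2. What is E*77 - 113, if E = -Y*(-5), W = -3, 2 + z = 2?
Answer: 3352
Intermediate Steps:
z = 0 (z = -2 + 2 = 0)
Y = 9 (Y = (0 - 3)**2 = (-3)**2 = 9)
E = 45 (E = -9*(-5) = -1*(-45) = 45)
E*77 - 113 = 45*77 - 113 = 3465 - 113 = 3352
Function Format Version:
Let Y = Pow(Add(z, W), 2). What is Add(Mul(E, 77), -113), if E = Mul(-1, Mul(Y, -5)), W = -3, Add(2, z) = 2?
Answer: 3352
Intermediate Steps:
z = 0 (z = Add(-2, 2) = 0)
Y = 9 (Y = Pow(Add(0, -3), 2) = Pow(-3, 2) = 9)
E = 45 (E = Mul(-1, Mul(9, -5)) = Mul(-1, -45) = 45)
Add(Mul(E, 77), -113) = Add(Mul(45, 77), -113) = Add(3465, -113) = 3352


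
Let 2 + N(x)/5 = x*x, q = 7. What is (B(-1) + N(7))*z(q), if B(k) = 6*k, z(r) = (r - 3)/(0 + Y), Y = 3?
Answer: 916/3 ≈ 305.33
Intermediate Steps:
z(r) = -1 + r/3 (z(r) = (r - 3)/(0 + 3) = (-3 + r)/3 = (-3 + r)*(⅓) = -1 + r/3)
N(x) = -10 + 5*x² (N(x) = -10 + 5*(x*x) = -10 + 5*x²)
(B(-1) + N(7))*z(q) = (6*(-1) + (-10 + 5*7²))*(-1 + (⅓)*7) = (-6 + (-10 + 5*49))*(-1 + 7/3) = (-6 + (-10 + 245))*(4/3) = (-6 + 235)*(4/3) = 229*(4/3) = 916/3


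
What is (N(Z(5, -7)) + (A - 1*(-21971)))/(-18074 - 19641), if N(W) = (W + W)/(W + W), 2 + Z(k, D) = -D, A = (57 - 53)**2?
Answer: -21988/37715 ≈ -0.58300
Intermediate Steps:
A = 16 (A = 4**2 = 16)
Z(k, D) = -2 - D
N(W) = 1 (N(W) = (2*W)/((2*W)) = (2*W)*(1/(2*W)) = 1)
(N(Z(5, -7)) + (A - 1*(-21971)))/(-18074 - 19641) = (1 + (16 - 1*(-21971)))/(-18074 - 19641) = (1 + (16 + 21971))/(-37715) = (1 + 21987)*(-1/37715) = 21988*(-1/37715) = -21988/37715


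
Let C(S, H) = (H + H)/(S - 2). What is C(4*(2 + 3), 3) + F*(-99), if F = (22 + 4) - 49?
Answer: 6832/3 ≈ 2277.3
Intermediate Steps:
F = -23 (F = 26 - 49 = -23)
C(S, H) = 2*H/(-2 + S) (C(S, H) = (2*H)/(-2 + S) = 2*H/(-2 + S))
C(4*(2 + 3), 3) + F*(-99) = 2*3/(-2 + 4*(2 + 3)) - 23*(-99) = 2*3/(-2 + 4*5) + 2277 = 2*3/(-2 + 20) + 2277 = 2*3/18 + 2277 = 2*3*(1/18) + 2277 = ⅓ + 2277 = 6832/3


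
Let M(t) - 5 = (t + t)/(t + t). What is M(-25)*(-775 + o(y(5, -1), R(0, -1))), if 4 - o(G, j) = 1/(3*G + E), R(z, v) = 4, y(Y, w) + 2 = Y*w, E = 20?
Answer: -4620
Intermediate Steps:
y(Y, w) = -2 + Y*w
M(t) = 6 (M(t) = 5 + (t + t)/(t + t) = 5 + (2*t)/((2*t)) = 5 + (2*t)*(1/(2*t)) = 5 + 1 = 6)
o(G, j) = 4 - 1/(20 + 3*G) (o(G, j) = 4 - 1/(3*G + 20) = 4 - 1/(20 + 3*G))
M(-25)*(-775 + o(y(5, -1), R(0, -1))) = 6*(-775 + (79 + 12*(-2 + 5*(-1)))/(20 + 3*(-2 + 5*(-1)))) = 6*(-775 + (79 + 12*(-2 - 5))/(20 + 3*(-2 - 5))) = 6*(-775 + (79 + 12*(-7))/(20 + 3*(-7))) = 6*(-775 + (79 - 84)/(20 - 21)) = 6*(-775 - 5/(-1)) = 6*(-775 - 1*(-5)) = 6*(-775 + 5) = 6*(-770) = -4620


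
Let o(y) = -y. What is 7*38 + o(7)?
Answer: 259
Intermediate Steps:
7*38 + o(7) = 7*38 - 1*7 = 266 - 7 = 259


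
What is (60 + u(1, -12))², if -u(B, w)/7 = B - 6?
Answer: 9025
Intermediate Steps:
u(B, w) = 42 - 7*B (u(B, w) = -7*(B - 6) = -7*(-6 + B) = 42 - 7*B)
(60 + u(1, -12))² = (60 + (42 - 7*1))² = (60 + (42 - 7))² = (60 + 35)² = 95² = 9025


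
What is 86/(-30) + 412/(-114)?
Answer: -1847/285 ≈ -6.4807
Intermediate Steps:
86/(-30) + 412/(-114) = 86*(-1/30) + 412*(-1/114) = -43/15 - 206/57 = -1847/285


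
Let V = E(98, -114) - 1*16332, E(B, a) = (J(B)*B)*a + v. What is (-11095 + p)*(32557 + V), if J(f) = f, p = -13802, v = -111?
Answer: 26857439574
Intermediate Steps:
E(B, a) = -111 + a*B² (E(B, a) = (B*B)*a - 111 = B²*a - 111 = a*B² - 111 = -111 + a*B²)
V = -1111299 (V = (-111 - 114*98²) - 1*16332 = (-111 - 114*9604) - 16332 = (-111 - 1094856) - 16332 = -1094967 - 16332 = -1111299)
(-11095 + p)*(32557 + V) = (-11095 - 13802)*(32557 - 1111299) = -24897*(-1078742) = 26857439574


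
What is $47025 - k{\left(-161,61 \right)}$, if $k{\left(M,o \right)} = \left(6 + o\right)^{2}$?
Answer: $42536$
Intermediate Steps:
$47025 - k{\left(-161,61 \right)} = 47025 - \left(6 + 61\right)^{2} = 47025 - 67^{2} = 47025 - 4489 = 42536$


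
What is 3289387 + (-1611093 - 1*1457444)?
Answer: 220850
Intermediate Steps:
3289387 + (-1611093 - 1*1457444) = 3289387 + (-1611093 - 1457444) = 3289387 - 3068537 = 220850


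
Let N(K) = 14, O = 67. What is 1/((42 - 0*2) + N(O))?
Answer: 1/56 ≈ 0.017857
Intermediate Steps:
1/((42 - 0*2) + N(O)) = 1/((42 - 0*2) + 14) = 1/((42 - 23*0) + 14) = 1/((42 + 0) + 14) = 1/(42 + 14) = 1/56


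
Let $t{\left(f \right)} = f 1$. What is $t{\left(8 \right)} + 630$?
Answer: $638$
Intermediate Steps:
$t{\left(f \right)} = f$
$t{\left(8 \right)} + 630 = 8 + 630 = 638$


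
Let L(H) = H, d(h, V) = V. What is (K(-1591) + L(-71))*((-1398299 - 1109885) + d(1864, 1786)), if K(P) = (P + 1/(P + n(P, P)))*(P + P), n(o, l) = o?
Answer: -12688619823816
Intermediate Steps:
K(P) = 2*P*(P + 1/(2*P)) (K(P) = (P + 1/(P + P))*(P + P) = (P + 1/(2*P))*(2*P) = 2*P*(P + 1/(2*P)))
(K(-1591) + L(-71))*((-1398299 - 1109885) + d(1864, 1786)) = ((1 + 2*(-1591)²) - 71)*((-1398299 - 1109885) + 1786) = ((1 + 2*2531281) - 71)*(-2508184 + 1786) = ((1 + 5062562) - 71)*(-2506398) = (5062563 - 71)*(-2506398) = 5062492*(-2506398) = -12688619823816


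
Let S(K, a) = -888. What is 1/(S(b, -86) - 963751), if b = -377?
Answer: -1/964639 ≈ -1.0367e-6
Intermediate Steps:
1/(S(b, -86) - 963751) = 1/(-888 - 963751) = 1/(-964639) = -1/964639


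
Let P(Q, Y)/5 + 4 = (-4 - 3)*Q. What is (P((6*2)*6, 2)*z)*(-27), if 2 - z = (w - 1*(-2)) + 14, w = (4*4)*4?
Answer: -5349240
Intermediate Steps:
w = 64 (w = 16*4 = 64)
P(Q, Y) = -20 - 35*Q (P(Q, Y) = -20 + 5*((-4 - 3)*Q) = -20 + 5*(-7*Q) = -20 - 35*Q)
z = -78 (z = 2 - ((64 - 1*(-2)) + 14) = 2 - ((64 + 2) + 14) = 2 - (66 + 14) = 2 - 1*80 = 2 - 80 = -78)
(P((6*2)*6, 2)*z)*(-27) = ((-20 - 35*6*2*6)*(-78))*(-27) = ((-20 - 420*6)*(-78))*(-27) = ((-20 - 35*72)*(-78))*(-27) = ((-20 - 2520)*(-78))*(-27) = -2540*(-78)*(-27) = 198120*(-27) = -5349240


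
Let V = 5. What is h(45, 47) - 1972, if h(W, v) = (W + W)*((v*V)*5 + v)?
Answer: 108008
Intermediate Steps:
h(W, v) = 52*W*v (h(W, v) = (W + W)*((v*5)*5 + v) = (2*W)*((5*v)*5 + v) = (2*W)*(25*v + v) = (2*W)*(26*v) = 52*W*v)
h(45, 47) - 1972 = 52*45*47 - 1972 = 109980 - 1972 = 108008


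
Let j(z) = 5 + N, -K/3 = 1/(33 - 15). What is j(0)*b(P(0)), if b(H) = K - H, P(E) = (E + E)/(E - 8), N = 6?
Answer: -11/6 ≈ -1.8333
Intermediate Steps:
K = -⅙ (K = -3/(33 - 15) = -3/18 = -3*1/18 = -⅙ ≈ -0.16667)
P(E) = 2*E/(-8 + E) (P(E) = (2*E)/(-8 + E) = 2*E/(-8 + E))
b(H) = -⅙ - H
j(z) = 11 (j(z) = 5 + 6 = 11)
j(0)*b(P(0)) = 11*(-⅙ - 2*0/(-8 + 0)) = 11*(-⅙ - 2*0/(-8)) = 11*(-⅙ - 2*0*(-1)/8) = 11*(-⅙ - 1*0) = 11*(-⅙ + 0) = 11*(-⅙) = -11/6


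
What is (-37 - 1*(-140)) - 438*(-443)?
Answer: 194137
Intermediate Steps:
(-37 - 1*(-140)) - 438*(-443) = (-37 + 140) + 194034 = 103 + 194034 = 194137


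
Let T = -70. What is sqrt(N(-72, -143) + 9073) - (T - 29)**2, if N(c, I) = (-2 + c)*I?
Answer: -9801 + sqrt(19655) ≈ -9660.8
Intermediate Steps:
N(c, I) = I*(-2 + c)
sqrt(N(-72, -143) + 9073) - (T - 29)**2 = sqrt(-143*(-2 - 72) + 9073) - (-70 - 29)**2 = sqrt(-143*(-74) + 9073) - 1*(-99)**2 = sqrt(10582 + 9073) - 1*9801 = sqrt(19655) - 9801 = -9801 + sqrt(19655)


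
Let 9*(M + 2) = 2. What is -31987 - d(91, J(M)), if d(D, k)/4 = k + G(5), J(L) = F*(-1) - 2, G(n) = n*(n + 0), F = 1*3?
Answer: -32067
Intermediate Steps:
F = 3
G(n) = n² (G(n) = n*n = n²)
M = -16/9 (M = -2 + (⅑)*2 = -2 + 2/9 = -16/9 ≈ -1.7778)
J(L) = -5 (J(L) = 3*(-1) - 2 = -3 - 2 = -5)
d(D, k) = 100 + 4*k (d(D, k) = 4*(k + 5²) = 4*(k + 25) = 4*(25 + k) = 100 + 4*k)
-31987 - d(91, J(M)) = -31987 - (100 + 4*(-5)) = -31987 - (100 - 20) = -31987 - 1*80 = -31987 - 80 = -32067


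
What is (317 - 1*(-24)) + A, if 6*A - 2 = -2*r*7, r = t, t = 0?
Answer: 1024/3 ≈ 341.33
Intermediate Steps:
r = 0
A = ⅓ (A = ⅓ + (-2*0*7)/6 = ⅓ + (0*7)/6 = ⅓ + (⅙)*0 = ⅓ + 0 = ⅓ ≈ 0.33333)
(317 - 1*(-24)) + A = (317 - 1*(-24)) + ⅓ = (317 + 24) + ⅓ = 341 + ⅓ = 1024/3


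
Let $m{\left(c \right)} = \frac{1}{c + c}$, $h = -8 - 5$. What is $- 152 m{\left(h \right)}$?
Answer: $\frac{76}{13} \approx 5.8462$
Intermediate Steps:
$h = -13$ ($h = -8 - 5 = -13$)
$m{\left(c \right)} = \frac{1}{2 c}$
$- 152 m{\left(h \right)} = - 152 \frac{1}{2 \left(-13\right)} = - 152 \cdot \frac{1}{2} \left(- \frac{1}{13}\right) = \left(-152\right) \left(- \frac{1}{26}\right) = \frac{76}{13}$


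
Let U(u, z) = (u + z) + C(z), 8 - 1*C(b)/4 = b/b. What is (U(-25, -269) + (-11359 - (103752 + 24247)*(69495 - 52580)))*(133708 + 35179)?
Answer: -365659728027770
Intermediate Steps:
C(b) = 28 (C(b) = 32 - 4*b/b = 32 - 4*1 = 32 - 4 = 28)
U(u, z) = 28 + u + z (U(u, z) = (u + z) + 28 = 28 + u + z)
(U(-25, -269) + (-11359 - (103752 + 24247)*(69495 - 52580)))*(133708 + 35179) = ((28 - 25 - 269) + (-11359 - (103752 + 24247)*(69495 - 52580)))*(133708 + 35179) = (-266 + (-11359 - 127999*16915))*168887 = (-266 + (-11359 - 1*2165103085))*168887 = (-266 + (-11359 - 2165103085))*168887 = (-266 - 2165114444)*168887 = -2165114710*168887 = -365659728027770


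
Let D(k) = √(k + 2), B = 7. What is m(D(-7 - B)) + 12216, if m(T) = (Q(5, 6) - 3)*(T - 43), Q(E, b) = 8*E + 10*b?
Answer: 8045 + 194*I*√3 ≈ 8045.0 + 336.02*I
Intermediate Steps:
D(k) = √(2 + k)
m(T) = -4171 + 97*T (m(T) = ((8*5 + 10*6) - 3)*(T - 43) = ((40 + 60) - 3)*(-43 + T) = (100 - 3)*(-43 + T) = 97*(-43 + T) = -4171 + 97*T)
m(D(-7 - B)) + 12216 = (-4171 + 97*√(2 + (-7 - 1*7))) + 12216 = (-4171 + 97*√(2 + (-7 - 7))) + 12216 = (-4171 + 97*√(2 - 14)) + 12216 = (-4171 + 97*√(-12)) + 12216 = (-4171 + 97*(2*I*√3)) + 12216 = (-4171 + 194*I*√3) + 12216 = 8045 + 194*I*√3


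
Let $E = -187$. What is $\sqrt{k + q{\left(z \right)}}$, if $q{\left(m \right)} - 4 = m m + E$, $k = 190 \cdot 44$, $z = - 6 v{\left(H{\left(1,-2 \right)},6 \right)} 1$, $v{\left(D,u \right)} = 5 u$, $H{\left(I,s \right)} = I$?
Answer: $\sqrt{40577} \approx 201.44$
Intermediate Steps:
$z = -180$ ($z = - 6 \cdot 5 \cdot 6 \cdot 1 = \left(-6\right) 30 \cdot 1 = \left(-180\right) 1 = -180$)
$k = 8360$
$q{\left(m \right)} = -183 + m^{2}$ ($q{\left(m \right)} = 4 + \left(m m - 187\right) = 4 + \left(m^{2} - 187\right) = 4 + \left(-187 + m^{2}\right) = -183 + m^{2}$)
$\sqrt{k + q{\left(z \right)}} = \sqrt{8360 - \left(183 - \left(-180\right)^{2}\right)} = \sqrt{8360 + \left(-183 + 32400\right)} = \sqrt{8360 + 32217} = \sqrt{40577}$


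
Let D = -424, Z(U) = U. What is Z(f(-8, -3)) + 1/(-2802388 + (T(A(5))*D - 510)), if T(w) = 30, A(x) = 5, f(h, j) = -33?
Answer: -92915395/2815618 ≈ -33.000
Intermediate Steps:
Z(f(-8, -3)) + 1/(-2802388 + (T(A(5))*D - 510)) = -33 + 1/(-2802388 + (30*(-424) - 510)) = -33 + 1/(-2802388 + (-12720 - 510)) = -33 + 1/(-2802388 - 13230) = -33 + 1/(-2815618) = -33 - 1/2815618 = -92915395/2815618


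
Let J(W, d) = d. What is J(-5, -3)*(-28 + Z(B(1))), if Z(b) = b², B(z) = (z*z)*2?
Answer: 72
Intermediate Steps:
B(z) = 2*z² (B(z) = z²*2 = 2*z²)
J(-5, -3)*(-28 + Z(B(1))) = -3*(-28 + (2*1²)²) = -3*(-28 + (2*1)²) = -3*(-28 + 2²) = -3*(-28 + 4) = -3*(-24) = 72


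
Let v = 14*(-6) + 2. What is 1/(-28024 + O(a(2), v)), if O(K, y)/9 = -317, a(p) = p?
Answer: -1/30877 ≈ -3.2387e-5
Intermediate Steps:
v = -82 (v = -84 + 2 = -82)
O(K, y) = -2853 (O(K, y) = 9*(-317) = -2853)
1/(-28024 + O(a(2), v)) = 1/(-28024 - 2853) = 1/(-30877) = -1/30877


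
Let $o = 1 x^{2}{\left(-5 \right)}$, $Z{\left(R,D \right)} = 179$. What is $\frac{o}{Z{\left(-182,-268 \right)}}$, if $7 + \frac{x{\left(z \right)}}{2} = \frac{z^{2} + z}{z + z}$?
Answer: $\frac{324}{179} \approx 1.8101$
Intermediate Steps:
$x{\left(z \right)} = -14 + \frac{z + z^{2}}{z}$ ($x{\left(z \right)} = -14 + 2 \frac{z^{2} + z}{z + z} = -14 + 2 \frac{z + z^{2}}{2 z} = -14 + \frac{z + z^{2}}{z}$)
$o = 324$ ($o = 1 \left(-13 - 5\right)^{2} = 1 \left(-18\right)^{2} = 1 \cdot 324 = 324$)
$\frac{o}{Z{\left(-182,-268 \right)}} = \frac{324}{179}$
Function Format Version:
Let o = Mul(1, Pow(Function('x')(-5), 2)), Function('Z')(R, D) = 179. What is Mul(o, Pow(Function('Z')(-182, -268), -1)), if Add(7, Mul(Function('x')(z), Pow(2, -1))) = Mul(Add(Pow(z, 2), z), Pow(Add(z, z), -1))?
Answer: Rational(324, 179) ≈ 1.8101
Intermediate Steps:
Function('x')(z) = Add(-14, Mul(Pow(z, -1), Add(z, Pow(z, 2)))) (Function('x')(z) = Add(-14, Mul(2, Mul(Add(Pow(z, 2), z), Pow(Add(z, z), -1)))) = Add(-14, Mul(2, Mul(Add(z, Pow(z, 2)), Pow(Mul(2, z), -1)))) = Add(-14, Mul(2, Mul(Add(z, Pow(z, 2)), Mul(Rational(1, 2), Pow(z, -1))))) = Add(-14, Mul(2, Mul(Rational(1, 2), Pow(z, -1), Add(z, Pow(z, 2))))) = Add(-14, Mul(Pow(z, -1), Add(z, Pow(z, 2)))))
o = 324 (o = Mul(1, Pow(Add(-13, -5), 2)) = Mul(1, Pow(-18, 2)) = Mul(1, 324) = 324)
Mul(o, Pow(Function('Z')(-182, -268), -1)) = Mul(324, Pow(179, -1)) = Mul(324, Rational(1, 179)) = Rational(324, 179)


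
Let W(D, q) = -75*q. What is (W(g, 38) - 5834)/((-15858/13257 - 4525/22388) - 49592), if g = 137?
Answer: 286376818416/1635467483189 ≈ 0.17510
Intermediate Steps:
(W(g, 38) - 5834)/((-15858/13257 - 4525/22388) - 49592) = (-75*38 - 5834)/((-15858/13257 - 4525/22388) - 49592) = (-2850 - 5834)/((-15858*1/13257 - 4525*1/22388) - 49592) = -8684/((-1762/1473 - 4525/22388) - 49592) = -8684/(-46112981/32977524 - 49592) = -8684/(-1635467483189/32977524) = -8684*(-32977524/1635467483189) = 286376818416/1635467483189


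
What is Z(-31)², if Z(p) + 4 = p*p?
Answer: 915849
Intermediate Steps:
Z(p) = -4 + p² (Z(p) = -4 + p*p = -4 + p²)
Z(-31)² = (-4 + (-31)²)² = (-4 + 961)² = 957² = 915849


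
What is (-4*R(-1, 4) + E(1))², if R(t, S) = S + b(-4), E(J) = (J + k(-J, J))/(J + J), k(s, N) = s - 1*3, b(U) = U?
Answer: 9/4 ≈ 2.2500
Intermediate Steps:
k(s, N) = -3 + s (k(s, N) = s - 3 = -3 + s)
E(J) = -3/(2*J) (E(J) = (J + (-3 - J))/(J + J) = -3*1/(2*J) = -3/(2*J))
R(t, S) = -4 + S (R(t, S) = S - 4 = -4 + S)
(-4*R(-1, 4) + E(1))² = (-4*(-4 + 4) - 3/2/1)² = (-4*0 - 3/2*1)² = (0 - 3/2)² = (-3/2)² = 9/4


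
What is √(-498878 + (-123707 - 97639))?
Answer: 4*I*√45014 ≈ 848.66*I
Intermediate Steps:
√(-498878 + (-123707 - 97639)) = √(-498878 - 221346) = √(-720224) = 4*I*√45014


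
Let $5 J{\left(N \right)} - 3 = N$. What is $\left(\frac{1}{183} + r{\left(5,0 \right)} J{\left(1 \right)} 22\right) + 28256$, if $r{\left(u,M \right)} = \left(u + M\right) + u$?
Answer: $\frac{5203057}{183} \approx 28432.0$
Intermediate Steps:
$J{\left(N \right)} = \frac{3}{5} + \frac{N}{5}$
$r{\left(u,M \right)} = M + 2 u$ ($r{\left(u,M \right)} = \left(M + u\right) + u = M + 2 u$)
$\left(\frac{1}{183} + r{\left(5,0 \right)} J{\left(1 \right)} 22\right) + 28256 = \left(\frac{1}{183} + \left(0 + 2 \cdot 5\right) \left(\frac{3}{5} + \frac{1}{5} \cdot 1\right) 22\right) + 28256 = \left(\frac{1}{183} + \left(0 + 10\right) \left(\frac{3}{5} + \frac{1}{5}\right) 22\right) + 28256 = \left(\frac{1}{183} + 10 \cdot \frac{4}{5} \cdot 22\right) + 28256 = \left(\frac{1}{183} + 8 \cdot 22\right) + 28256 = \left(\frac{1}{183} + 176\right) + 28256 = \frac{32209}{183} + 28256 = \frac{5203057}{183}$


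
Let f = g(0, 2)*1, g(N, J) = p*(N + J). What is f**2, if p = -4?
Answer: 64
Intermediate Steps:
g(N, J) = -4*J - 4*N (g(N, J) = -4*(N + J) = -4*(J + N) = -4*J - 4*N)
f = -8 (f = (-4*2 - 4*0)*1 = (-8 + 0)*1 = -8*1 = -8)
f**2 = (-8)**2 = 64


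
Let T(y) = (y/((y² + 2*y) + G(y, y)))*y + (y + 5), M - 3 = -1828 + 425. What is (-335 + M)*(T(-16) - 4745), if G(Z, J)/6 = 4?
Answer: 255745940/31 ≈ 8.2499e+6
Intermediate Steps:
G(Z, J) = 24 (G(Z, J) = 6*4 = 24)
M = -1400 (M = 3 + (-1828 + 425) = 3 - 1403 = -1400)
T(y) = 5 + y + y²/(24 + y² + 2*y) (T(y) = (y/((y² + 2*y) + 24))*y + (y + 5) = (y/(24 + y² + 2*y))*y + (5 + y) = y²/(24 + y² + 2*y) + (5 + y) = 5 + y + y²/(24 + y² + 2*y))
(-335 + M)*(T(-16) - 4745) = (-335 - 1400)*((120 + (-16)³ + 8*(-16)² + 34*(-16))/(24 + (-16)² + 2*(-16)) - 4745) = -1735*((120 - 4096 + 8*256 - 544)/(24 + 256 - 32) - 4745) = -1735*((120 - 4096 + 2048 - 544)/248 - 4745) = -1735*((1/248)*(-2472) - 4745) = -1735*(-309/31 - 4745) = -1735*(-147404/31) = 255745940/31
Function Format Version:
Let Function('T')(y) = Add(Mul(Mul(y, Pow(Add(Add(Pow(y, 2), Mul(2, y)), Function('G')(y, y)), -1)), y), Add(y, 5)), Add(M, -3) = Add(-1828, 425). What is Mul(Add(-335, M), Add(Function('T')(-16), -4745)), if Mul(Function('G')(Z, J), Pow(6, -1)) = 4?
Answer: Rational(255745940, 31) ≈ 8.2499e+6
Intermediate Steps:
Function('G')(Z, J) = 24 (Function('G')(Z, J) = Mul(6, 4) = 24)
M = -1400 (M = Add(3, Add(-1828, 425)) = Add(3, -1403) = -1400)
Function('T')(y) = Add(5, y, Mul(Pow(y, 2), Pow(Add(24, Pow(y, 2), Mul(2, y)), -1))) (Function('T')(y) = Add(Mul(Mul(y, Pow(Add(Add(Pow(y, 2), Mul(2, y)), 24), -1)), y), Add(y, 5)) = Add(Mul(Mul(y, Pow(Add(24, Pow(y, 2), Mul(2, y)), -1)), y), Add(5, y)) = Add(Mul(Pow(y, 2), Pow(Add(24, Pow(y, 2), Mul(2, y)), -1)), Add(5, y)) = Add(5, y, Mul(Pow(y, 2), Pow(Add(24, Pow(y, 2), Mul(2, y)), -1))))
Mul(Add(-335, M), Add(Function('T')(-16), -4745)) = Mul(Add(-335, -1400), Add(Mul(Pow(Add(24, Pow(-16, 2), Mul(2, -16)), -1), Add(120, Pow(-16, 3), Mul(8, Pow(-16, 2)), Mul(34, -16))), -4745)) = Mul(-1735, Add(Mul(Pow(Add(24, 256, -32), -1), Add(120, -4096, Mul(8, 256), -544)), -4745)) = Mul(-1735, Add(Mul(Pow(248, -1), Add(120, -4096, 2048, -544)), -4745)) = Mul(-1735, Add(Mul(Rational(1, 248), -2472), -4745)) = Mul(-1735, Add(Rational(-309, 31), -4745)) = Mul(-1735, Rational(-147404, 31)) = Rational(255745940, 31)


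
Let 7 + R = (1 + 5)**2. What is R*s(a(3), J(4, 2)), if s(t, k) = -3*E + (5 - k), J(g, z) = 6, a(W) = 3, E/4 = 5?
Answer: -1769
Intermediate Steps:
E = 20 (E = 4*5 = 20)
s(t, k) = -55 - k (s(t, k) = -3*20 + (5 - k) = -60 + (5 - k) = -55 - k)
R = 29 (R = -7 + (1 + 5)**2 = -7 + 6**2 = -7 + 36 = 29)
R*s(a(3), J(4, 2)) = 29*(-55 - 1*6) = 29*(-55 - 6) = 29*(-61) = -1769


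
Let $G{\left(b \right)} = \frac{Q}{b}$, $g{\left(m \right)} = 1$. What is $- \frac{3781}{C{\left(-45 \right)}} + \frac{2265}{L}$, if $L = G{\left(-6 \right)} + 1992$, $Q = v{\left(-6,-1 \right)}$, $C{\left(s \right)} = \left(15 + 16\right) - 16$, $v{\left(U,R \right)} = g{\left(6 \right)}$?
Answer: $- \frac{44982881}{179265} \approx -250.93$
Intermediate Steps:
$v{\left(U,R \right)} = 1$
$C{\left(s \right)} = 15$ ($C{\left(s \right)} = 31 - 16 = 15$)
$Q = 1$
$G{\left(b \right)} = \frac{1}{b}$ ($G{\left(b \right)} = 1 \frac{1}{b} = \frac{1}{b}$)
$L = \frac{11951}{6}$ ($L = \frac{1}{-6} + 1992 = - \frac{1}{6} + 1992 = \frac{11951}{6} \approx 1991.8$)
$- \frac{3781}{C{\left(-45 \right)}} + \frac{2265}{L} = - \frac{3781}{15} + \frac{2265}{\frac{11951}{6}} = \left(-3781\right) \frac{1}{15} + 2265 \cdot \frac{6}{11951} = - \frac{3781}{15} + \frac{13590}{11951} = - \frac{44982881}{179265}$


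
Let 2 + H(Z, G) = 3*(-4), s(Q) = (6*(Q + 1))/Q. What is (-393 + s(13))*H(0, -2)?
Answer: 70350/13 ≈ 5411.5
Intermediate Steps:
s(Q) = (6 + 6*Q)/Q (s(Q) = (6*(1 + Q))/Q = (6 + 6*Q)/Q)
H(Z, G) = -14 (H(Z, G) = -2 + 3*(-4) = -2 - 12 = -14)
(-393 + s(13))*H(0, -2) = (-393 + (6 + 6/13))*(-14) = (-393 + 84/13)*(-14) = -5025/13*(-14) = 70350/13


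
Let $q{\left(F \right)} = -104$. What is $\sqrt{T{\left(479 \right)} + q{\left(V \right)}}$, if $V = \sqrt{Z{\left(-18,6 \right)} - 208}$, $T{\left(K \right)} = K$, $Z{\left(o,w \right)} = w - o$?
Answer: $5 \sqrt{15} \approx 19.365$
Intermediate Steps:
$V = 2 i \sqrt{46}$ ($V = \sqrt{\left(6 - -18\right) - 208} = \sqrt{\left(6 + 18\right) - 208} = \sqrt{24 - 208} = \sqrt{-184} = 2 i \sqrt{46} \approx 13.565 i$)
$\sqrt{T{\left(479 \right)} + q{\left(V \right)}} = \sqrt{479 - 104} = \sqrt{375} = 5 \sqrt{15}$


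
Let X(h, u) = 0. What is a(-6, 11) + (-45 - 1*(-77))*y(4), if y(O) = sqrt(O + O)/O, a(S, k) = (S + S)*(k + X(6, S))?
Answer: -132 + 16*sqrt(2) ≈ -109.37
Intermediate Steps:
a(S, k) = 2*S*k (a(S, k) = (S + S)*(k + 0) = (2*S)*k = 2*S*k)
y(O) = sqrt(2)/sqrt(O) (y(O) = sqrt(2*O)/O = (sqrt(2)*sqrt(O))/O = sqrt(2)/sqrt(O))
a(-6, 11) + (-45 - 1*(-77))*y(4) = 2*(-6)*11 + (-45 - 1*(-77))*(sqrt(2)/sqrt(4)) = -132 + (-45 + 77)*(sqrt(2)*(1/2)) = -132 + 32*(sqrt(2)/2) = -132 + 16*sqrt(2)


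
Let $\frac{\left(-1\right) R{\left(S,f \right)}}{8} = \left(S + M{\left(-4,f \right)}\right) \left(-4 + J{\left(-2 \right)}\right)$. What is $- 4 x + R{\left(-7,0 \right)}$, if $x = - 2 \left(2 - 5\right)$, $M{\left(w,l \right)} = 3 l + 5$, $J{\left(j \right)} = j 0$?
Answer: $-88$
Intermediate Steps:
$J{\left(j \right)} = 0$
$M{\left(w,l \right)} = 5 + 3 l$
$x = 6$ ($x = \left(-2\right) \left(-3\right) = 6$)
$R{\left(S,f \right)} = 160 + 32 S + 96 f$ ($R{\left(S,f \right)} = - 8 \left(S + \left(5 + 3 f\right)\right) \left(-4 + 0\right) = - 8 \left(5 + S + 3 f\right) \left(-4\right) = - 8 \left(-20 - 12 f - 4 S\right) = 160 + 32 S + 96 f$)
$- 4 x + R{\left(-7,0 \right)} = \left(-4\right) 6 + \left(160 + 32 \left(-7\right) + 96 \cdot 0\right) = -24 + \left(160 - 224 + 0\right) = -24 - 64 = -88$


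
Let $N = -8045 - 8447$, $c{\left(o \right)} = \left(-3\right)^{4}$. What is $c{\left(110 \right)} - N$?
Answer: $16573$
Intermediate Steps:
$c{\left(o \right)} = 81$
$N = -16492$ ($N = -8045 - 8447 = -16492$)
$c{\left(110 \right)} - N = 81 - -16492 = 81 + 16492 = 16573$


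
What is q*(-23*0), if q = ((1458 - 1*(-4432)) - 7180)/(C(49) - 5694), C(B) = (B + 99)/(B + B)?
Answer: 0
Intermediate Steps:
C(B) = (99 + B)/(2*B) (C(B) = (99 + B)/((2*B)) = (99 + B)*(1/(2*B)) = (99 + B)/(2*B))
q = 31605/139466 (q = ((1458 - 1*(-4432)) - 7180)/((½)*(99 + 49)/49 - 5694) = ((1458 + 4432) - 7180)/((½)*(1/49)*148 - 5694) = (5890 - 7180)/(74/49 - 5694) = -1290/(-278932/49) = -1290*(-49/278932) = 31605/139466 ≈ 0.22661)
q*(-23*0) = 31605*(-23*0)/139466 = (31605/139466)*0 = 0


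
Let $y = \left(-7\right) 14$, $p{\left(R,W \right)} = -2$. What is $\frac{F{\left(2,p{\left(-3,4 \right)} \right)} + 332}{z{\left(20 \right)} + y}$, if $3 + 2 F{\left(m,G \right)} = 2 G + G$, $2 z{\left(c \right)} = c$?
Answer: $- \frac{655}{176} \approx -3.7216$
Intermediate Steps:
$z{\left(c \right)} = \frac{c}{2}$
$y = -98$
$F{\left(m,G \right)} = - \frac{3}{2} + \frac{3 G}{2}$ ($F{\left(m,G \right)} = - \frac{3}{2} + \frac{2 G + G}{2} = - \frac{3}{2} + \frac{3 G}{2}$)
$\frac{F{\left(2,p{\left(-3,4 \right)} \right)} + 332}{z{\left(20 \right)} + y} = \frac{\left(- \frac{3}{2} + \frac{3}{2} \left(-2\right)\right) + 332}{\frac{1}{2} \cdot 20 - 98} = \frac{\left(- \frac{3}{2} - 3\right) + 332}{10 - 98} = \frac{- \frac{9}{2} + 332}{-88} = \frac{655}{2} \left(- \frac{1}{88}\right) = - \frac{655}{176}$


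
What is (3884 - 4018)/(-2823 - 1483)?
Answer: 67/2153 ≈ 0.031119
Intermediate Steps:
(3884 - 4018)/(-2823 - 1483) = -134/(-4306) = -134*(-1/4306) = 67/2153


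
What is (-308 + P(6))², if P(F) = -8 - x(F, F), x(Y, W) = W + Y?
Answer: 107584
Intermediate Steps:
P(F) = -8 - 2*F (P(F) = -8 - (F + F) = -8 - 2*F)
(-308 + P(6))² = (-308 + (-8 - 2*6))² = (-308 + (-8 - 12))² = (-308 - 20)² = (-328)² = 107584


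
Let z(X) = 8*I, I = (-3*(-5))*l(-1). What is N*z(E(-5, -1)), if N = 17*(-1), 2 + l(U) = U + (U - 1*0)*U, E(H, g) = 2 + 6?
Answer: 4080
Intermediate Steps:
E(H, g) = 8
l(U) = -2 + U + U**2 (l(U) = -2 + (U + (U - 1*0)*U) = -2 + (U + (U + 0)*U) = -2 + (U + U*U) = -2 + (U + U**2) = -2 + U + U**2)
I = -30 (I = (-3*(-5))*(-2 - 1 + (-1)**2) = 15*(-2 - 1 + 1) = 15*(-2) = -30)
N = -17
z(X) = -240 (z(X) = 8*(-30) = -240)
N*z(E(-5, -1)) = -17*(-240) = 4080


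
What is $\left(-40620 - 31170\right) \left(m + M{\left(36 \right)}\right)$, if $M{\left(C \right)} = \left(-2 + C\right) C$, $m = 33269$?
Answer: $-2476252470$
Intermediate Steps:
$M{\left(C \right)} = C \left(-2 + C\right)$
$\left(-40620 - 31170\right) \left(m + M{\left(36 \right)}\right) = \left(-40620 - 31170\right) \left(33269 + 36 \left(-2 + 36\right)\right) = \left(-40620 - 31170\right) \left(33269 + 36 \cdot 34\right) = - 71790 \left(33269 + 1224\right) = \left(-71790\right) 34493 = -2476252470$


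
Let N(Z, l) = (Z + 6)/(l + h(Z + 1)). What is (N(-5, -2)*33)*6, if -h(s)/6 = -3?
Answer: 99/8 ≈ 12.375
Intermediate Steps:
h(s) = 18 (h(s) = -6*(-3) = 18)
N(Z, l) = (6 + Z)/(18 + l) (N(Z, l) = (Z + 6)/(l + 18) = (6 + Z)/(18 + l))
(N(-5, -2)*33)*6 = (((6 - 5)/(18 - 2))*33)*6 = ((1/16)*33)*6 = (33/16)*6 = 99/8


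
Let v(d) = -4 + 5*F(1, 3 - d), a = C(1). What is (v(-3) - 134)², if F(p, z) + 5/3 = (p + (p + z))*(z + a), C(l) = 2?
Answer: 271441/9 ≈ 30160.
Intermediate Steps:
a = 2
F(p, z) = -5/3 + (2 + z)*(z + 2*p) (F(p, z) = -5/3 + (p + (p + z))*(z + 2) = -5/3 + (z + 2*p)*(2 + z) = -5/3 + (2 + z)*(z + 2*p))
v(d) = 203/3 - 20*d + 5*(3 - d)² (v(d) = -4 + 5*(-5/3 + (3 - d)² + 2*(3 - d) + 4*1 + 2*1*(3 - d)) = -4 + 5*(-5/3 + (3 - d)² + (6 - 2*d) + 4 + (6 - 2*d)) = -4 + 5*(43/3 + (3 - d)² - 4*d) = -4 + (215/3 - 20*d + 5*(3 - d)²) = 203/3 - 20*d + 5*(3 - d)²)
(v(-3) - 134)² = ((338/3 - 50*(-3) + 5*(-3)²) - 134)² = ((338/3 + 150 + 5*9) - 134)² = ((338/3 + 150 + 45) - 134)² = (923/3 - 134)² = (521/3)² = 271441/9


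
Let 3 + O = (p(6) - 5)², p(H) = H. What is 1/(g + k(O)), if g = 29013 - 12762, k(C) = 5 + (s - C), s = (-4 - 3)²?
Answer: 1/16307 ≈ 6.1323e-5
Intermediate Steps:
s = 49 (s = (-7)² = 49)
O = -2 (O = -3 + (6 - 5)² = -3 + 1² = -3 + 1 = -2)
k(C) = 54 - C (k(C) = 5 + (49 - C) = 54 - C)
g = 16251
1/(g + k(O)) = 1/(16251 + (54 - 1*(-2))) = 1/(16251 + (54 + 2)) = 1/(16251 + 56) = 1/16307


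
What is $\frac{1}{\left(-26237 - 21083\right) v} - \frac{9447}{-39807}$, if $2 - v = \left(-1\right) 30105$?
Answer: $\frac{4486264529491}{18903856531560} \approx 0.23732$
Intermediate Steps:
$v = 30107$ ($v = 2 - \left(-1\right) 30105 = 2 - -30105 = 2 + 30105 = 30107$)
$\frac{1}{\left(-26237 - 21083\right) v} - \frac{9447}{-39807} = \frac{1}{\left(-26237 - 21083\right) 30107} - \frac{9447}{-39807} = \frac{1}{-47320} \cdot \frac{1}{30107} - - \frac{3149}{13269} = \left(- \frac{1}{47320}\right) \frac{1}{30107} + \frac{3149}{13269} = - \frac{1}{1424663240} + \frac{3149}{13269} = \frac{4486264529491}{18903856531560}$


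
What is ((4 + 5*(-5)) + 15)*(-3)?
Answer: 18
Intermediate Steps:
((4 + 5*(-5)) + 15)*(-3) = ((4 - 25) + 15)*(-3) = (-21 + 15)*(-3) = -6*(-3) = 18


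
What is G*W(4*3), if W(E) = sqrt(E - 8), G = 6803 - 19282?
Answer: -24958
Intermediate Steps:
G = -12479
W(E) = sqrt(-8 + E)
G*W(4*3) = -12479*sqrt(-8 + 4*3) = -12479*sqrt(-8 + 12) = -12479*sqrt(4) = -12479*2 = -24958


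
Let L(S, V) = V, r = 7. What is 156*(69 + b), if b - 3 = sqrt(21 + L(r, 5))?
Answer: 11232 + 156*sqrt(26) ≈ 12027.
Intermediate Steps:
b = 3 + sqrt(26) (b = 3 + sqrt(21 + 5) = 3 + sqrt(26) ≈ 8.0990)
156*(69 + b) = 156*(69 + (3 + sqrt(26))) = 156*(72 + sqrt(26)) = 11232 + 156*sqrt(26)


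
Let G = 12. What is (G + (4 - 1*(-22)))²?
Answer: 1444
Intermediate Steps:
(G + (4 - 1*(-22)))² = (12 + (4 - 1*(-22)))² = (12 + (4 + 22))² = (12 + 26)² = 38² = 1444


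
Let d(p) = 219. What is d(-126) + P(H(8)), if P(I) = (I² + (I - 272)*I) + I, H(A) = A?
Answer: -1821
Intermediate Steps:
P(I) = I + I² + I*(-272 + I) (P(I) = (I² + (-272 + I)*I) + I = (I² + I*(-272 + I)) + I = I + I² + I*(-272 + I))
d(-126) + P(H(8)) = 219 + 8*(-271 + 2*8) = 219 + 8*(-271 + 16) = 219 + 8*(-255) = 219 - 2040 = -1821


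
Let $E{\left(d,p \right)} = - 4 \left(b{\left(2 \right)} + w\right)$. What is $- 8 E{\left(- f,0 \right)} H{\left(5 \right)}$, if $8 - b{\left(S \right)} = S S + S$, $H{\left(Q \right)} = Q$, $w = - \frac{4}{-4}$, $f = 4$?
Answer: $480$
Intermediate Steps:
$w = 1$ ($w = \left(-4\right) \left(- \frac{1}{4}\right) = 1$)
$b{\left(S \right)} = 8 - S - S^{2}$ ($b{\left(S \right)} = 8 - \left(S S + S\right) = 8 - \left(S^{2} + S\right) = 8 - \left(S + S^{2}\right) = 8 - S - S^{2}$)
$E{\left(d,p \right)} = -12$ ($E{\left(d,p \right)} = - 4 \left(\left(8 - 2 - 2^{2}\right) + 1\right) = - 4 \left(\left(8 - 2 - 4\right) + 1\right) = - 4 \left(2 + 1\right) = \left(-4\right) 3 = -12$)
$- 8 E{\left(- f,0 \right)} H{\left(5 \right)} = \left(-8\right) \left(-12\right) 5 = 96 \cdot 5 = 480$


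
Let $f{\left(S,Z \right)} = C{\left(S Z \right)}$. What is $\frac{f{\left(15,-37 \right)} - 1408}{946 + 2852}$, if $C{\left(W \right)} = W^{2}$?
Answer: $\frac{306617}{3798} \approx 80.731$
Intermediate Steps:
$f{\left(S,Z \right)} = S^{2} Z^{2}$ ($f{\left(S,Z \right)} = \left(S Z\right)^{2} = S^{2} Z^{2}$)
$\frac{f{\left(15,-37 \right)} - 1408}{946 + 2852} = \frac{15^{2} \left(-37\right)^{2} - 1408}{946 + 2852} = \frac{225 \cdot 1369 - 1408}{3798} = \left(308025 - 1408\right) \frac{1}{3798} = 306617 \cdot \frac{1}{3798} = \frac{306617}{3798}$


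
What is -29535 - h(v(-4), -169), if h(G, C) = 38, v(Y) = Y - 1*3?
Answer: -29573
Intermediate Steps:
v(Y) = -3 + Y (v(Y) = Y - 3 = -3 + Y)
-29535 - h(v(-4), -169) = -29535 - 1*38 = -29535 - 38 = -29573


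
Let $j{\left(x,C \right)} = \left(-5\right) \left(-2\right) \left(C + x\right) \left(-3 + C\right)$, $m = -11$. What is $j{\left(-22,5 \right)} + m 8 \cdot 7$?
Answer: $-956$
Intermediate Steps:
$j{\left(x,C \right)} = 10 \left(-3 + C\right) \left(C + x\right)$
$j{\left(-22,5 \right)} + m 8 \cdot 7 = \left(\left(-30\right) 5 - -660 + 10 \cdot 5^{2} + 10 \cdot 5 \left(-22\right)\right) + \left(-11\right) 8 \cdot 7 = \left(-150 + 660 + 10 \cdot 25 - 1100\right) - 616 = \left(-150 + 660 + 250 - 1100\right) - 616 = -340 - 616 = -956$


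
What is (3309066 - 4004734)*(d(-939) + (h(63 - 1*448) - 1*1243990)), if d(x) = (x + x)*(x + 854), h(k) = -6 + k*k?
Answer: 651243337188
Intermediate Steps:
h(k) = -6 + k**2
d(x) = 2*x*(854 + x) (d(x) = (2*x)*(854 + x) = 2*x*(854 + x))
(3309066 - 4004734)*(d(-939) + (h(63 - 1*448) - 1*1243990)) = (3309066 - 4004734)*(2*(-939)*(854 - 939) + ((-6 + (63 - 1*448)**2) - 1*1243990)) = -695668*(2*(-939)*(-85) + ((-6 + (63 - 448)**2) - 1243990)) = -695668*(159630 + ((-6 + (-385)**2) - 1243990)) = -695668*(159630 + ((-6 + 148225) - 1243990)) = -695668*(159630 + (148219 - 1243990)) = -695668*(159630 - 1095771) = -695668*(-936141) = 651243337188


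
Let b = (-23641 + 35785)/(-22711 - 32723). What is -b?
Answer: 2024/9239 ≈ 0.21907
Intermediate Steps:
b = -2024/9239 (b = 12144/(-55434) = 12144*(-1/55434) = -2024/9239 ≈ -0.21907)
-b = -1*(-2024/9239) = 2024/9239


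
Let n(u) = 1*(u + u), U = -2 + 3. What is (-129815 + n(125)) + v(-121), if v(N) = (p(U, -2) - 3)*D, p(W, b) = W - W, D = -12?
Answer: -129529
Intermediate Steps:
U = 1
p(W, b) = 0
v(N) = 36 (v(N) = (0 - 3)*(-12) = -3*(-12) = 36)
n(u) = 2*u (n(u) = 1*(2*u) = 2*u)
(-129815 + n(125)) + v(-121) = (-129815 + 2*125) + 36 = (-129815 + 250) + 36 = -129565 + 36 = -129529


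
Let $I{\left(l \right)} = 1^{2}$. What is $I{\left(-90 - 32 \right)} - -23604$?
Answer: $23605$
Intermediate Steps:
$I{\left(l \right)} = 1$
$I{\left(-90 - 32 \right)} - -23604 = 1 - -23604 = 1 + 23604 = 23605$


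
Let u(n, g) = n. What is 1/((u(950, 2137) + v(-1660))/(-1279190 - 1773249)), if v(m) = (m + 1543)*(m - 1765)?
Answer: -3052439/401675 ≈ -7.5993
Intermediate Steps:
v(m) = (-1765 + m)*(1543 + m) (v(m) = (1543 + m)*(-1765 + m) = (-1765 + m)*(1543 + m))
1/((u(950, 2137) + v(-1660))/(-1279190 - 1773249)) = 1/((950 + (-2723395 + (-1660)² - 222*(-1660)))/(-1279190 - 1773249)) = 1/((950 + (-2723395 + 2755600 + 368520))/(-3052439)) = 1/((950 + 400725)*(-1/3052439)) = 1/(401675*(-1/3052439)) = 1/(-401675/3052439) = -3052439/401675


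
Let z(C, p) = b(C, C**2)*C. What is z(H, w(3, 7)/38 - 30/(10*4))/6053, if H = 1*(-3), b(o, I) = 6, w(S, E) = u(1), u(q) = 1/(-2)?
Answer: -18/6053 ≈ -0.0029737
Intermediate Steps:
u(q) = -1/2
w(S, E) = -1/2
H = -3
z(C, p) = 6*C
z(H, w(3, 7)/38 - 30/(10*4))/6053 = (6*(-3))/6053 = -18*1/6053 = -18/6053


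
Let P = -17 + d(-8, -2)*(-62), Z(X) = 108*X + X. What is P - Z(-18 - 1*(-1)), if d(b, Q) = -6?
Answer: 2208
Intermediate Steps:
Z(X) = 109*X
P = 355 (P = -17 - 6*(-62) = -17 + 372 = 355)
P - Z(-18 - 1*(-1)) = 355 - 109*(-18 - 1*(-1)) = 355 - 109*(-18 + 1) = 355 - 109*(-17) = 355 - 1*(-1853) = 355 + 1853 = 2208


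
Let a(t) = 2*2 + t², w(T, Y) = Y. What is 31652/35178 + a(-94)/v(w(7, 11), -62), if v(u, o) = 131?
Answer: 3842926/56199 ≈ 68.381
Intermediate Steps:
a(t) = 4 + t²
31652/35178 + a(-94)/v(w(7, 11), -62) = 31652/35178 + (4 + (-94)²)/131 = 31652*(1/35178) + (4 + 8836)*(1/131) = 386/429 + 8840*(1/131) = 386/429 + 8840/131 = 3842926/56199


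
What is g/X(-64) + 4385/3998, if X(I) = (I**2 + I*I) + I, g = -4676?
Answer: 2118329/4061968 ≈ 0.52150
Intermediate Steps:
X(I) = I + 2*I**2 (X(I) = (I**2 + I**2) + I = 2*I**2 + I = I + 2*I**2)
g/X(-64) + 4385/3998 = -4676*(-1/(64*(1 + 2*(-64)))) + 4385/3998 = -4676*(-1/(64*(1 - 128))) + 4385*(1/3998) = -4676/((-64*(-127))) + 4385/3998 = -4676/8128 + 4385/3998 = -4676*1/8128 + 4385/3998 = -1169/2032 + 4385/3998 = 2118329/4061968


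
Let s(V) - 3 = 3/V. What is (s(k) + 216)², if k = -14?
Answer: 9381969/196 ≈ 47867.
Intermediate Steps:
s(V) = 3 + 3/V
(s(k) + 216)² = ((3 + 3/(-14)) + 216)² = ((3 + 3*(-1/14)) + 216)² = ((3 - 3/14) + 216)² = (39/14 + 216)² = (3063/14)² = 9381969/196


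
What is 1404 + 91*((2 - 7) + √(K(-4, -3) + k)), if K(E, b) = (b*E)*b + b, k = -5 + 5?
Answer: 949 + 91*I*√39 ≈ 949.0 + 568.29*I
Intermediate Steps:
k = 0
K(E, b) = b + E*b² (K(E, b) = (E*b)*b + b = E*b² + b = b + E*b²)
1404 + 91*((2 - 7) + √(K(-4, -3) + k)) = 1404 + 91*((2 - 7) + √(-3*(1 - 4*(-3)) + 0)) = 1404 + 91*(-5 + √(-3*(1 + 12) + 0)) = 1404 + 91*(-5 + √(-3*13 + 0)) = 1404 + 91*(-5 + √(-39 + 0)) = 1404 + 91*(-5 + √(-39)) = 1404 + 91*(-5 + I*√39) = 1404 + (-455 + 91*I*√39) = 949 + 91*I*√39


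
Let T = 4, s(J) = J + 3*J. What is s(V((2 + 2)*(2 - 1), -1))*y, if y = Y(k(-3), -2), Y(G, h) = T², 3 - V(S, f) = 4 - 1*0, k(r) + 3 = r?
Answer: -64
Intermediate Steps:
k(r) = -3 + r
V(S, f) = -1 (V(S, f) = 3 - (4 - 1*0) = 3 - (4 + 0) = 3 - 1*4 = 3 - 4 = -1)
s(J) = 4*J
Y(G, h) = 16 (Y(G, h) = 4² = 16)
y = 16
s(V((2 + 2)*(2 - 1), -1))*y = (4*(-1))*16 = -4*16 = -64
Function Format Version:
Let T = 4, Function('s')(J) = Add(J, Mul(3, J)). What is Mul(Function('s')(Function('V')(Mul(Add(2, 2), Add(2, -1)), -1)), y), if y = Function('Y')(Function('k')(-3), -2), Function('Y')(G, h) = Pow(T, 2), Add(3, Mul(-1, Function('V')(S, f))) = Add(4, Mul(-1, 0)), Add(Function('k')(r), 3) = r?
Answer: -64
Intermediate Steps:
Function('k')(r) = Add(-3, r)
Function('V')(S, f) = -1 (Function('V')(S, f) = Add(3, Mul(-1, Add(4, Mul(-1, 0)))) = Add(3, Mul(-1, Add(4, 0))) = Add(3, Mul(-1, 4)) = Add(3, -4) = -1)
Function('s')(J) = Mul(4, J)
Function('Y')(G, h) = 16 (Function('Y')(G, h) = Pow(4, 2) = 16)
y = 16
Mul(Function('s')(Function('V')(Mul(Add(2, 2), Add(2, -1)), -1)), y) = Mul(Mul(4, -1), 16) = Mul(-4, 16) = -64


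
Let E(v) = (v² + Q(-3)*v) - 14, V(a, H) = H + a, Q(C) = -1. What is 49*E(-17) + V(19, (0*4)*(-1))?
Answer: 14327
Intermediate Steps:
E(v) = -14 + v² - v (E(v) = (v² - v) - 14 = -14 + v² - v)
49*E(-17) + V(19, (0*4)*(-1)) = 49*(-14 + (-17)² - 1*(-17)) + ((0*4)*(-1) + 19) = 49*(-14 + 289 + 17) + (0*(-1) + 19) = 49*292 + (0 + 19) = 14308 + 19 = 14327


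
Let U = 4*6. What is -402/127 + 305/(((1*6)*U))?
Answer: -19153/18288 ≈ -1.0473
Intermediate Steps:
U = 24
-402/127 + 305/(((1*6)*U)) = -402/127 + 305/(((1*6)*24)) = -402*1/127 + 305/((6*24)) = -402/127 + 305/144 = -19153/18288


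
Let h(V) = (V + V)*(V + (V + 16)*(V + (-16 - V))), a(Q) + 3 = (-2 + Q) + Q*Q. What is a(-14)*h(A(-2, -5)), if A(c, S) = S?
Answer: 320370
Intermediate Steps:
a(Q) = -5 + Q + Q**2 (a(Q) = -3 + ((-2 + Q) + Q*Q) = -3 + ((-2 + Q) + Q**2) = -3 + (-2 + Q + Q**2) = -5 + Q + Q**2)
h(V) = 2*V*(-256 - 15*V) (h(V) = (2*V)*(V + (16 + V)*(-16)) = (2*V)*(V + (-256 - 16*V)) = (2*V)*(-256 - 15*V) = 2*V*(-256 - 15*V))
a(-14)*h(A(-2, -5)) = (-5 - 14 + (-14)**2)*(-2*(-5)*(256 + 15*(-5))) = (-5 - 14 + 196)*(-2*(-5)*(256 - 75)) = 177*(-2*(-5)*181) = 177*1810 = 320370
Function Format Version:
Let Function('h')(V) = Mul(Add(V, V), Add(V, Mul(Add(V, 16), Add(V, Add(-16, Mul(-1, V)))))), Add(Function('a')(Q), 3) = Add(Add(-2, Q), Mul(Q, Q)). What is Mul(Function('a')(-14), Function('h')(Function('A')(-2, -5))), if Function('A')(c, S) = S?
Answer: 320370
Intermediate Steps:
Function('a')(Q) = Add(-5, Q, Pow(Q, 2)) (Function('a')(Q) = Add(-3, Add(Add(-2, Q), Mul(Q, Q))) = Add(-3, Add(Add(-2, Q), Pow(Q, 2))) = Add(-3, Add(-2, Q, Pow(Q, 2))) = Add(-5, Q, Pow(Q, 2)))
Function('h')(V) = Mul(2, V, Add(-256, Mul(-15, V))) (Function('h')(V) = Mul(Mul(2, V), Add(V, Mul(Add(16, V), -16))) = Mul(Mul(2, V), Add(V, Add(-256, Mul(-16, V)))) = Mul(Mul(2, V), Add(-256, Mul(-15, V))) = Mul(2, V, Add(-256, Mul(-15, V))))
Mul(Function('a')(-14), Function('h')(Function('A')(-2, -5))) = Mul(Add(-5, -14, Pow(-14, 2)), Mul(-2, -5, Add(256, Mul(15, -5)))) = Mul(Add(-5, -14, 196), Mul(-2, -5, Add(256, -75))) = Mul(177, Mul(-2, -5, 181)) = Mul(177, 1810) = 320370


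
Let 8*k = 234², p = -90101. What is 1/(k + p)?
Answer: -2/166513 ≈ -1.2011e-5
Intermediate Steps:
k = 13689/2 (k = (⅛)*234² = (⅛)*54756 = 13689/2 ≈ 6844.5)
1/(k + p) = 1/(13689/2 - 90101) = 1/(-166513/2) = -2/166513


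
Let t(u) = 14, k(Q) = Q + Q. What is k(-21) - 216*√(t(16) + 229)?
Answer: -42 - 1944*√3 ≈ -3409.1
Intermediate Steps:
k(Q) = 2*Q
k(-21) - 216*√(t(16) + 229) = 2*(-21) - 216*√(14 + 229) = -42 - 1944*√3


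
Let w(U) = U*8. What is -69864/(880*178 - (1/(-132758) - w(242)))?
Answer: -9275004912/21052232609 ≈ -0.44057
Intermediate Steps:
w(U) = 8*U
-69864/(880*178 - (1/(-132758) - w(242))) = -69864/(880*178 - (1/(-132758) - 8*242)) = -69864/(156640 - (-1/132758 - 1*1936)) = -69864/(156640 - (-1/132758 - 1936)) = -69864/(156640 - 1*(-257019489/132758)) = -69864/(156640 + 257019489/132758) = -69864/21052232609/132758 = -69864*132758/21052232609 = -9275004912/21052232609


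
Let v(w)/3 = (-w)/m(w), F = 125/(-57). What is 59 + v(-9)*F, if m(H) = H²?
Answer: 9964/171 ≈ 58.269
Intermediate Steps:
F = -125/57 (F = 125*(-1/57) = -125/57 ≈ -2.1930)
v(w) = -3/w (v(w) = 3*((-w)/(w²)) = 3*((-w)/w²) = 3*(-1/w) = -3/w)
59 + v(-9)*F = 59 - 3/(-9)*(-125/57) = 59 - 3*(-⅑)*(-125/57) = 59 + (⅓)*(-125/57) = 59 - 125/171 = 9964/171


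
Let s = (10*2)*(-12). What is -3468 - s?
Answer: -3228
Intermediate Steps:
s = -240 (s = 20*(-12) = -240)
-3468 - s = -3468 - 1*(-240) = -3468 + 240 = -3228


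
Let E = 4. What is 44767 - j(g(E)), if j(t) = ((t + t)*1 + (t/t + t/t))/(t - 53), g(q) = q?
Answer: 2193593/49 ≈ 44767.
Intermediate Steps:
j(t) = (2 + 2*t)/(-53 + t) (j(t) = ((2*t)*1 + (1 + 1))/(-53 + t) = (2*t + 2)/(-53 + t) = (2 + 2*t)/(-53 + t))
44767 - j(g(E)) = 44767 - 2*(1 + 4)/(-53 + 4) = 44767 - 2*5/(-49) = 44767 - 2*(-1)*5/49 = 44767 - 1*(-10/49) = 44767 + 10/49 = 2193593/49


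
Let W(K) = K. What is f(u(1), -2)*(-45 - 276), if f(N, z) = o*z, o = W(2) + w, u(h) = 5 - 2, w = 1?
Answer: 1926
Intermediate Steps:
u(h) = 3
o = 3 (o = 2 + 1 = 3)
f(N, z) = 3*z
f(u(1), -2)*(-45 - 276) = (3*(-2))*(-45 - 276) = -6*(-321) = 1926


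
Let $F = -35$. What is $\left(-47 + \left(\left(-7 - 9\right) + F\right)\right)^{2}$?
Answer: $9604$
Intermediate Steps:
$\left(-47 + \left(\left(-7 - 9\right) + F\right)\right)^{2} = \left(-47 - 51\right)^{2} = \left(-98\right)^{2} = 9604$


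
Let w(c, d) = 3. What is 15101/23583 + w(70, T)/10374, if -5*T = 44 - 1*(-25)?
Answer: 7463263/11650002 ≈ 0.64062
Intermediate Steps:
T = -69/5 (T = -(44 - 1*(-25))/5 = -(44 + 25)/5 = -⅕*69 = -69/5 ≈ -13.800)
15101/23583 + w(70, T)/10374 = 15101/23583 + 3/10374 = 15101*(1/23583) + 3*(1/10374) = 15101/23583 + 1/3458 = 7463263/11650002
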